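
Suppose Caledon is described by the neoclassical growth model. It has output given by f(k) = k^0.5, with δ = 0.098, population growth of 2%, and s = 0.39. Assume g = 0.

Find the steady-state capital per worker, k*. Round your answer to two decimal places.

k* ≈ 10.92

At the steady state, Δk = 0, so s·k^α = (n + δ)·k.
Dividing both sides by k: k^(1−α) = s / (n + δ).
k^0.5 = 0.39 / (0.020 + 0.098) = 0.39 / 0.118 = 3.3051
k* = 3.3051^(1/0.5) ≈ 10.9237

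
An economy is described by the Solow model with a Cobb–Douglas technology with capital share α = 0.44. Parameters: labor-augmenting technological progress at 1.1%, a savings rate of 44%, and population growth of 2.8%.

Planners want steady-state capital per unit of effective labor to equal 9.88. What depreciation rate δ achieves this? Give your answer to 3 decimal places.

In steady state, investment equals break-even investment: s·k^α = (n + g + δ)·k.
So s / (n + g + δ) = (k*)^(1−α) = 9.88^0.56 = 3.6063.
Therefore n + g + δ = s / 3.6063 = 0.44 / 3.6063 = 0.1220, so δ = 0.1220 − 0.039 = 0.0830.

δ ≈ 0.083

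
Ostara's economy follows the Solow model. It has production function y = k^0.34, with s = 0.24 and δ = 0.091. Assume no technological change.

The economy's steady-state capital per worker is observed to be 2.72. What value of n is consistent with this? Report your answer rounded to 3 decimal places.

At the steady state, Δk = 0, so s·k^α = (n + δ)·k.
So s / (n + δ) = (k*)^(1−α) = 2.72^0.66 = 1.9356.
Therefore n + δ = s / 1.9356 = 0.24 / 1.9356 = 0.1240, so n = 0.1240 − 0.091 = 0.0330.

n ≈ 0.033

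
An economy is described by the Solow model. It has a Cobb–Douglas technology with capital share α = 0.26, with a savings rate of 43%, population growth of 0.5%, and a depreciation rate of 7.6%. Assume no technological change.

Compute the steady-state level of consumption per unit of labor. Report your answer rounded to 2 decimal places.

At the steady state, Δk = 0, so s·k^α = (n + δ)·k.
Rearranging, k^(1−α) = s / (n + δ).
k^0.74 = 0.43 / (0.005 + 0.076) = 0.43 / 0.081 = 5.3086
k* = 5.3086^(1/0.74) ≈ 9.5434
y* = (k*)^α = 9.5434^0.26 ≈ 1.7977
c* = (1 − s)·y* = (1 − 0.43) × 1.7977 ≈ 1.0247

c* = 1.02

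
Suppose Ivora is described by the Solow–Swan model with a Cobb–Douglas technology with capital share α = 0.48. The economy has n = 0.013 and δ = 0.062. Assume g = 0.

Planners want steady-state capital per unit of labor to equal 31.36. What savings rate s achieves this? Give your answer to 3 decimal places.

At the steady state, Δk = 0, so s·k^α = (n + δ)·k.
So s / (n + δ) = (k*)^(1−α) = 31.36^0.52 = 5.9995.
Therefore s = 5.9995 × (n + δ) = 5.9995 × 0.075 = 0.4500.

s ≈ 0.450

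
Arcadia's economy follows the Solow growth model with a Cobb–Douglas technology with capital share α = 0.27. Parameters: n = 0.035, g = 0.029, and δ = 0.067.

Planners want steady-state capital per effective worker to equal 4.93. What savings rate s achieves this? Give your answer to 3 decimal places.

Steady state requires s·f(k) = (n + g + δ)·k, i.e. s·k^α = (n + g + δ)·k.
So s / (n + g + δ) = (k*)^(1−α) = 4.93^0.73 = 3.2046.
Therefore s = 3.2046 × (n + g + δ) = 3.2046 × 0.131 = 0.4198.

s ≈ 0.420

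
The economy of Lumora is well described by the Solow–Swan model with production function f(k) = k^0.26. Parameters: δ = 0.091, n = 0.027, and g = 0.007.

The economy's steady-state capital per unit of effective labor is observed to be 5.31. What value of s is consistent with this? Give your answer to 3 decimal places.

s ≈ 0.430

At the steady state, Δk = 0, so s·k^α = (n + g + δ)·k.
So s / (n + g + δ) = (k*)^(1−α) = 5.31^0.74 = 3.4401.
Therefore s = 3.4401 × (n + g + δ) = 3.4401 × 0.125 = 0.4300.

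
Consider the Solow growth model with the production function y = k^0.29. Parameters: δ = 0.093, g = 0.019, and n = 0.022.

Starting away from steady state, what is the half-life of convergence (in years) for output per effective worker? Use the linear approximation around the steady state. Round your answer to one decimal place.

Near the steady state the convergence rate is λ = (1 − α)(n + g + δ).
λ = (1 − 0.29) × 0.134 = 0.71 × 0.134 = 0.09514
Half-life = ln 2 / λ = 0.6931 / 0.09514 ≈ 7.29 years

t_½ ≈ 7.3 years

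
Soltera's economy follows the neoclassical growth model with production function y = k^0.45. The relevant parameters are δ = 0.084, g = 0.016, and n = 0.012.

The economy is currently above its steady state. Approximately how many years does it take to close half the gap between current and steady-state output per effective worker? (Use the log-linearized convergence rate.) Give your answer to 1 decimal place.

about 11.3 years

Near the steady state the convergence rate is λ = (1 − α)(n + g + δ).
λ = (1 − 0.45) × 0.112 = 0.55 × 0.112 = 0.0616
Half-life = ln 2 / λ = 0.6931 / 0.0616 ≈ 11.25 years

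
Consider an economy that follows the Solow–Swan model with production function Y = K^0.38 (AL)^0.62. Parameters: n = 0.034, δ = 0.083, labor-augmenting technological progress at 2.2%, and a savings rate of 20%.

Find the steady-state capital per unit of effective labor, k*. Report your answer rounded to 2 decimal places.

Steady state requires s·f(k) = (n + g + δ)·k, i.e. s·k^α = (n + g + δ)·k.
Dividing both sides by k: k^(1−α) = s / (n + g + δ).
k^0.62 = 0.20 / (0.034 + 0.022 + 0.083) = 0.20 / 0.139 = 1.4388
k* = 1.4388^(1/0.62) ≈ 1.7982

k* = 1.80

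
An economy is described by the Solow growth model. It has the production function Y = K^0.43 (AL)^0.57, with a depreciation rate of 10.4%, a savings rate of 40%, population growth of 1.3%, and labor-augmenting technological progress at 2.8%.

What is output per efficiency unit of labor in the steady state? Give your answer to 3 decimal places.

Steady state requires s·f(k) = (n + g + δ)·k, i.e. s·k^α = (n + g + δ)·k.
Rearranging, k^(1−α) = s / (n + g + δ).
k^0.57 = 0.40 / (0.013 + 0.028 + 0.104) = 0.40 / 0.145 = 2.7586
k* = 2.7586^(1/0.57) ≈ 5.9311
y* = (k*)^α = 5.9311^0.43 ≈ 2.1500

y* = 2.150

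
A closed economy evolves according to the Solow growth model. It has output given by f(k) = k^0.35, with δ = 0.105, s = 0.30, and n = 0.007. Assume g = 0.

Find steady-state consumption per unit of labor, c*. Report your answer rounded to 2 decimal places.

c* = 1.19

Steady state requires s·f(k) = (n + δ)·k, i.e. s·k^α = (n + δ)·k.
Rearranging, k^(1−α) = s / (n + δ).
k^0.65 = 0.30 / (0.007 + 0.105) = 0.30 / 0.112 = 2.6786
k* = 2.6786^(1/0.65) ≈ 4.5532
y* = (k*)^α = 4.5532^0.35 ≈ 1.6999
c* = (1 − s)·y* = (1 − 0.30) × 1.6999 ≈ 1.1899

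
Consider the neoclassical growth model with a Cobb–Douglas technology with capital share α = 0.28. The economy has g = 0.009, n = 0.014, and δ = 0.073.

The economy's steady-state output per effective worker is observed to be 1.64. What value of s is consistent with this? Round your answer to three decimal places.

At the steady state, Δk = 0, so s·k^α = (n + g + δ)·k.
Since y* = [s/(n + g + δ)]^(α/(1−α)), we have s/(n + g + δ) = (y*)^((1−α)/α) = 1.64^2.5714 = 3.5682.
Therefore s = 3.5682 × (n + g + δ) = 3.5682 × 0.096 = 0.3425.

s ≈ 0.343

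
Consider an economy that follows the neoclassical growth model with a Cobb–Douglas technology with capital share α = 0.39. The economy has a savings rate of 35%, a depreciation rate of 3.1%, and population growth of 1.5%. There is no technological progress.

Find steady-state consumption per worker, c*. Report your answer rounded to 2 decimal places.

At the steady state, Δk = 0, so s·k^α = (n + δ)·k.
Rearranging, k^(1−α) = s / (n + δ).
k^0.61 = 0.35 / (0.015 + 0.031) = 0.35 / 0.046 = 7.6087
k* = 7.6087^(1/0.61) ≈ 27.8465
y* = (k*)^α = 27.8465^0.39 ≈ 3.6598
c* = (1 − s)·y* = (1 − 0.35) × 3.6598 ≈ 2.3789

c* ≈ 2.38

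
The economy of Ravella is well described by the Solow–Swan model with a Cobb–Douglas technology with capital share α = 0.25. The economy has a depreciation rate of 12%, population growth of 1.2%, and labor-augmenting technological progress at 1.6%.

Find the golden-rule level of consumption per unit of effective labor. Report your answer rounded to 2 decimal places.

c_gold ≈ 0.89

At the golden rule, f'(k) = n + g + δ, so α·k^(α−1) = n + g + δ and k_gold = (α/(n + g + δ))^(1/(1−α)).
k_gold = (0.25/0.148)^(1/0.75) = 1.6892^1.3333 ≈ 2.0117
c_gold = f(k_gold) − (n + g + δ)·k_gold = 1.1909 − 0.148×2.0117 ≈ 0.8932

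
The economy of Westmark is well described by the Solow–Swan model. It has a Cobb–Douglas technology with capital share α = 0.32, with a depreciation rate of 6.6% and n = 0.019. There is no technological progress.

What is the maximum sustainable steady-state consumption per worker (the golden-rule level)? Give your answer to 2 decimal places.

At the golden rule, f'(k) = n + δ, so α·k^(α−1) = n + δ and k_gold = (α/(n + δ))^(1/(1−α)).
k_gold = (0.32/0.085)^(1/0.68) = 3.7647^1.4706 ≈ 7.0254
c_gold = f(k_gold) − (n + δ)·k_gold = 1.8661 − 0.085×7.0254 ≈ 1.2689

c_gold ≈ 1.27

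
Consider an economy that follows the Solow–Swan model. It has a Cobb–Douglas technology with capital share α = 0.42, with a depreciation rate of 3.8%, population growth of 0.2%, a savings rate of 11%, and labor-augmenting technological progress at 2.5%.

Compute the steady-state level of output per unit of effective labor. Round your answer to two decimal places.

Steady state requires s·f(k) = (n + g + δ)·k, i.e. s·k^α = (n + g + δ)·k.
Rearranging, k^(1−α) = s / (n + g + δ).
k^0.58 = 0.11 / (0.002 + 0.025 + 0.038) = 0.11 / 0.065 = 1.6923
k* = 1.6923^(1/0.58) ≈ 2.4770
y* = (k*)^α = 2.4770^0.42 ≈ 1.4637

y* = 1.46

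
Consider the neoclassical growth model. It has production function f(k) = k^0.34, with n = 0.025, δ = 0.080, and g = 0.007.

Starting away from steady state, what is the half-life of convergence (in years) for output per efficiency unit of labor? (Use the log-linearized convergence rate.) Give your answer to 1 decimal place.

Near the steady state the convergence rate is λ = (1 − α)(n + g + δ).
λ = (1 − 0.34) × 0.112 = 0.66 × 0.112 = 0.07392
Half-life = ln 2 / λ = 0.6931 / 0.07392 ≈ 9.38 years

t_½ ≈ 9.4 years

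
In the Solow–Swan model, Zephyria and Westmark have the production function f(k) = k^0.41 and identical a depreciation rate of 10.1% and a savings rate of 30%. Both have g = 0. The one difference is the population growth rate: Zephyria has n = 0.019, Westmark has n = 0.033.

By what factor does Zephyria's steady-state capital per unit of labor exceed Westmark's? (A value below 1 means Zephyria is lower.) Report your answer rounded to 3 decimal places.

k*_Z / k*_W ≈ 1.206

Steady-state k* = [s/(n + δ)]^(1/(1−α)), so the ratio is [ (s_Z/(n + δ)_Z) / (s_W/(n + δ)_W) ]^1.6949.
s_Z/(n + δ)_Z = 0.30/0.120 = 2.5000; s_W/(n + δ)_W = 0.30/0.134 = 2.2388.
Ratio = (2.5000/2.2388)^1.6949 = 1.1167^1.6949 ≈ 1.2057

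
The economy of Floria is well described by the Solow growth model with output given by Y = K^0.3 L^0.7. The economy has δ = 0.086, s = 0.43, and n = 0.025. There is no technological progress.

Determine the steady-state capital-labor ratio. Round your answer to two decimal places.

k* ≈ 6.92

At the steady state, Δk = 0, so s·k^α = (n + δ)·k.
Dividing both sides by k: k^(1−α) = s / (n + δ).
k^0.7 = 0.43 / (0.025 + 0.086) = 0.43 / 0.111 = 3.8739
k* = 3.8739^(1/0.7) ≈ 6.9217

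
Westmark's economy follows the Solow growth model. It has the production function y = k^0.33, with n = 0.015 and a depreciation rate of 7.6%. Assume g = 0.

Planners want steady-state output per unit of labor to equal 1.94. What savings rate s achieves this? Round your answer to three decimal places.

s ≈ 0.349

Steady state requires s·f(k) = (n + δ)·k, i.e. s·k^α = (n + δ)·k.
Since y* = [s/(n + δ)]^(α/(1−α)), we have s/(n + δ) = (y*)^((1−α)/α) = 1.94^2.0303 = 3.8399.
Therefore s = 3.8399 × (n + δ) = 3.8399 × 0.091 = 0.3494.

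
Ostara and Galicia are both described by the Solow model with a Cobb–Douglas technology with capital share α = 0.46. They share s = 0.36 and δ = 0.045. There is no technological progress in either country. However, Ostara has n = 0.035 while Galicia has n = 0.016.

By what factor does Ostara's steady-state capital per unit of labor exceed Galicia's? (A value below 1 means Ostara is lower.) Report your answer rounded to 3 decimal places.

ratio ≈ 0.605

Steady-state k* = [s/(n + δ)]^(1/(1−α)), so the ratio is [ (s_O/(n + δ)_O) / (s_G/(n + δ)_G) ]^1.8519.
s_O/(n + δ)_O = 0.36/0.080 = 4.5000; s_G/(n + δ)_G = 0.36/0.061 = 5.9016.
Ratio = (4.5000/5.9016)^1.8519 = 0.7625^1.8519 ≈ 0.6052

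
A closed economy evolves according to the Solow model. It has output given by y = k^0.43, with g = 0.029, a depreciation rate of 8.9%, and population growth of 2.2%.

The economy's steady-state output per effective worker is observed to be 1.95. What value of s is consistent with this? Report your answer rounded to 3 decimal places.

s ≈ 0.339

Steady state requires s·f(k) = (n + g + δ)·k, i.e. s·k^α = (n + g + δ)·k.
Since y* = [s/(n + g + δ)]^(α/(1−α)), we have s/(n + g + δ) = (y*)^((1−α)/α) = 1.95^1.3256 = 2.4236.
Therefore s = 2.4236 × (n + g + δ) = 2.4236 × 0.140 = 0.3393.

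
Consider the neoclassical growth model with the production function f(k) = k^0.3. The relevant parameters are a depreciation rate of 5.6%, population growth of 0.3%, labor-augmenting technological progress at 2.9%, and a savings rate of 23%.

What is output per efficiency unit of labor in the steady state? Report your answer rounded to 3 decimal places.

Steady state requires s·f(k) = (n + g + δ)·k, i.e. s·k^α = (n + g + δ)·k.
Rearranging, k^(1−α) = s / (n + g + δ).
k^0.7 = 0.23 / (0.003 + 0.029 + 0.056) = 0.23 / 0.088 = 2.6136
k* = 2.6136^(1/0.7) ≈ 3.9451
y* = (k*)^α = 3.9451^0.3 ≈ 1.5094

y* ≈ 1.509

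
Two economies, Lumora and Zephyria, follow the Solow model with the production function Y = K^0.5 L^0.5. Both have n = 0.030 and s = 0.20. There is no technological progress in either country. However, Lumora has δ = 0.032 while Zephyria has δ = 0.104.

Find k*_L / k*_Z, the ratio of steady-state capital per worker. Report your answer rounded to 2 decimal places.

Steady-state k* = [s/(n + δ)]^(1/(1−α)), so the ratio is [ (s_L/(n + δ)_L) / (s_Z/(n + δ)_Z) ]^2.
s_L/(n + δ)_L = 0.20/0.062 = 3.2258; s_Z/(n + δ)_Z = 0.20/0.134 = 1.4925.
Ratio = (3.2258/1.4925)^2 = 2.1613^2 ≈ 4.6712

ratio ≈ 4.67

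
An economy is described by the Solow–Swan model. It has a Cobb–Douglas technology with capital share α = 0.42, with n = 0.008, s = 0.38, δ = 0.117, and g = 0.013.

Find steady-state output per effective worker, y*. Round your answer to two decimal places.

y* = 2.08

Steady state requires s·f(k) = (n + g + δ)·k, i.e. s·k^α = (n + g + δ)·k.
Rearranging, k^(1−α) = s / (n + g + δ).
k^0.58 = 0.38 / (0.008 + 0.013 + 0.117) = 0.38 / 0.138 = 2.7536
k* = 2.7536^(1/0.58) ≈ 5.7339
y* = (k*)^α = 5.7339^0.42 ≈ 2.0823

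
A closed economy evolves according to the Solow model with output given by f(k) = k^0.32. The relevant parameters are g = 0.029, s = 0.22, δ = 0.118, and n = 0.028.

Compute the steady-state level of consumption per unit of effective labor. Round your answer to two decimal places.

c* = 0.87

In steady state, investment equals break-even investment: s·k^α = (n + g + δ)·k.
Dividing both sides by k: k^(1−α) = s / (n + g + δ).
k^0.68 = 0.22 / (0.028 + 0.029 + 0.118) = 0.22 / 0.175 = 1.2571
k* = 1.2571^(1/0.68) ≈ 1.4000
y* = (k*)^α = 1.4000^0.32 ≈ 1.1137
c* = (1 − s)·y* = (1 − 0.22) × 1.1137 ≈ 0.8687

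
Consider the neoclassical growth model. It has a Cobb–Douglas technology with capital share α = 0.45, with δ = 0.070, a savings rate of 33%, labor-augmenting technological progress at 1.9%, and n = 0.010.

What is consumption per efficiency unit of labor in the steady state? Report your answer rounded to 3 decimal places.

c* ≈ 1.794

Steady state requires s·f(k) = (n + g + δ)·k, i.e. s·k^α = (n + g + δ)·k.
Dividing both sides by k: k^(1−α) = s / (n + g + δ).
k^0.55 = 0.33 / (0.010 + 0.019 + 0.070) = 0.33 / 0.099 = 3.3333
k* = 3.3333^(1/0.55) ≈ 8.9265
y* = (k*)^α = 8.9265^0.45 ≈ 2.6780
c* = (1 − s)·y* = (1 − 0.33) × 2.6780 ≈ 1.7943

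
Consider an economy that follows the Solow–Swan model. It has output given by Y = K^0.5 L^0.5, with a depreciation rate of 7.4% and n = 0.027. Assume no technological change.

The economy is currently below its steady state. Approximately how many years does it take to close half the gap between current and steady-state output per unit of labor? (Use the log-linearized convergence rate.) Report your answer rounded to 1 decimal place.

half-life ≈ 13.7 years

Near the steady state the convergence rate is λ = (1 − α)(n + δ).
λ = (1 − 0.5) × 0.101 = 0.5 × 0.101 = 0.0505
Half-life = ln 2 / λ = 0.6931 / 0.0505 ≈ 13.72 years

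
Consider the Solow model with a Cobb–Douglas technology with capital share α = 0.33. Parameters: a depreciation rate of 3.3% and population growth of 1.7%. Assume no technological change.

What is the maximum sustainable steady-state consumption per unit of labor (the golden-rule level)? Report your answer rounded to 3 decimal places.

c_gold ≈ 1.697

At the golden rule, f'(k) = n + δ, so α·k^(α−1) = n + δ and k_gold = (α/(n + δ))^(1/(1−α)).
k_gold = (0.33/0.050)^(1/0.67) = 6.6000^1.4925 ≈ 16.7174
c_gold = f(k_gold) − (n + δ)·k_gold = 2.5331 − 0.050×16.7174 ≈ 1.6972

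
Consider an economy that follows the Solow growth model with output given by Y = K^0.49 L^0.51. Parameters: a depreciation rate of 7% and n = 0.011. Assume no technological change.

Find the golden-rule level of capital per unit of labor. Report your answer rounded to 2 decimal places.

k_gold ≈ 34.10

The golden rule sets f'(k) = n + δ, i.e. α·k^(α−1) = n + δ.
So k^(1−α) = α / (n + δ) = 0.49 / 0.081 = 6.0494.
k_gold = 6.0494^(1/0.51) ≈ 34.1012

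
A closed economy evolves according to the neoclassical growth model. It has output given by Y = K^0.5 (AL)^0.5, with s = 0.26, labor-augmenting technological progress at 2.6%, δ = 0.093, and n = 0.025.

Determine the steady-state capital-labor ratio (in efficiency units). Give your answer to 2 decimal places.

k* = 3.26

In steady state, investment equals break-even investment: s·k^α = (n + g + δ)·k.
Rearranging, k^(1−α) = s / (n + g + δ).
k^0.5 = 0.26 / (0.025 + 0.026 + 0.093) = 0.26 / 0.144 = 1.8056
k* = 1.8056^(1/0.5) ≈ 3.2602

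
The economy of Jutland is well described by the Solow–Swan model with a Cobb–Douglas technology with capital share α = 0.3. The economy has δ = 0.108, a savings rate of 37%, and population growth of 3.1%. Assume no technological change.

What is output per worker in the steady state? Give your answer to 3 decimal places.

At the steady state, Δk = 0, so s·k^α = (n + δ)·k.
Rearranging, k^(1−α) = s / (n + δ).
k^0.7 = 0.37 / (0.031 + 0.108) = 0.37 / 0.139 = 2.6619
k* = 2.6619^(1/0.7) ≈ 4.0496
y* = (k*)^α = 4.0496^0.3 ≈ 1.5213

y* = 1.521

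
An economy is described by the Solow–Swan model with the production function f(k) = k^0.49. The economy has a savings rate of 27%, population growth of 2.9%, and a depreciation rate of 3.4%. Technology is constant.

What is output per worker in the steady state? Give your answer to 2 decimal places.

In steady state, investment equals break-even investment: s·k^α = (n + δ)·k.
Dividing both sides by k: k^(1−α) = s / (n + δ).
k^0.51 = 0.27 / (0.029 + 0.034) = 0.27 / 0.063 = 4.2857
k* = 4.2857^(1/0.51) ≈ 17.3484
y* = (k*)^α = 17.3484^0.49 ≈ 4.0480

y* ≈ 4.05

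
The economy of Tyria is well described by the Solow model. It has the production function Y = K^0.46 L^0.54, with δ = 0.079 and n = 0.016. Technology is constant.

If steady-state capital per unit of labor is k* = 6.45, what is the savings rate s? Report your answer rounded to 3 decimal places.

Steady state requires s·f(k) = (n + δ)·k, i.e. s·k^α = (n + δ)·k.
So s / (n + δ) = (k*)^(1−α) = 6.45^0.54 = 2.7363.
Therefore s = 2.7363 × (n + δ) = 2.7363 × 0.095 = 0.2599.

s ≈ 0.260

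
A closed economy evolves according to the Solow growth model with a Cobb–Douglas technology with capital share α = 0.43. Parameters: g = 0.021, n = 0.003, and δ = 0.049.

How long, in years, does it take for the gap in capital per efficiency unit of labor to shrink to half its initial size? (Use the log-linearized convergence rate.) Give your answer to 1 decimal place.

half-life ≈ 16.7 years

Near the steady state the convergence rate is λ = (1 − α)(n + g + δ).
λ = (1 − 0.43) × 0.073 = 0.57 × 0.073 = 0.04161
Half-life = ln 2 / λ = 0.6931 / 0.04161 ≈ 16.66 years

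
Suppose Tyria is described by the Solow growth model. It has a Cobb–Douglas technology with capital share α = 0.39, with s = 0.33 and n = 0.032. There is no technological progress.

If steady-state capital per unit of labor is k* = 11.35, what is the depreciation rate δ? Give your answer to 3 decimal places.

At the steady state, Δk = 0, so s·k^α = (n + δ)·k.
So s / (n + δ) = (k*)^(1−α) = 11.35^0.61 = 4.4010.
Therefore n + δ = s / 4.4010 = 0.33 / 4.4010 = 0.0750, so δ = 0.0750 − 0.032 = 0.0430.

δ ≈ 0.043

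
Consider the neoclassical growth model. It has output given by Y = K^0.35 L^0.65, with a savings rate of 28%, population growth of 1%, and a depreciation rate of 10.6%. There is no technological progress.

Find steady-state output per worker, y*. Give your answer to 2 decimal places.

Steady state requires s·f(k) = (n + δ)·k, i.e. s·k^α = (n + δ)·k.
Dividing both sides by k: k^(1−α) = s / (n + δ).
k^0.65 = 0.28 / (0.010 + 0.106) = 0.28 / 0.116 = 2.4138
k* = 2.4138^(1/0.65) ≈ 3.8795
y* = (k*)^α = 3.8795^0.35 ≈ 1.6072

y* ≈ 1.61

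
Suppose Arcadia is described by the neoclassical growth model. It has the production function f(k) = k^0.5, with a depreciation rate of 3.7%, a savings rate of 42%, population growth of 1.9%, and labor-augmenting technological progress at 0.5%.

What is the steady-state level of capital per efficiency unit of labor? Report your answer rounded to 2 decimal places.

k* ≈ 47.41

In steady state, investment equals break-even investment: s·k^α = (n + g + δ)·k.
Rearranging, k^(1−α) = s / (n + g + δ).
k^0.5 = 0.42 / (0.019 + 0.005 + 0.037) = 0.42 / 0.061 = 6.8852
k* = 6.8852^(1/0.5) ≈ 47.4060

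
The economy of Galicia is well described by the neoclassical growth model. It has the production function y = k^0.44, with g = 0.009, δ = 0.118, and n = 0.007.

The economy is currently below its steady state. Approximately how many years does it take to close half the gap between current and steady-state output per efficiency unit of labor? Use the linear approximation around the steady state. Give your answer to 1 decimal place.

Near the steady state the convergence rate is λ = (1 − α)(n + g + δ).
λ = (1 − 0.44) × 0.134 = 0.56 × 0.134 = 0.07504
Half-life = ln 2 / λ = 0.6931 / 0.07504 ≈ 9.24 years

t_½ ≈ 9.2 years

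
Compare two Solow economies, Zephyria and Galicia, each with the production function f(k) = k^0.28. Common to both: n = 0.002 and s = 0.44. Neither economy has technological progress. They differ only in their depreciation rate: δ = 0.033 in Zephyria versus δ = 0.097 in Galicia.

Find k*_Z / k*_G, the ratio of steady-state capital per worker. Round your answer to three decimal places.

Steady-state k* = [s/(n + δ)]^(1/(1−α)), so the ratio is [ (s_Z/(n + δ)_Z) / (s_G/(n + δ)_G) ]^1.3889.
s_Z/(n + δ)_Z = 0.44/0.035 = 12.5714; s_G/(n + δ)_G = 0.44/0.099 = 4.4444.
Ratio = (12.5714/4.4444)^1.3889 = 2.8286^1.3889 ≈ 4.2383

k*_Z / k*_G ≈ 4.238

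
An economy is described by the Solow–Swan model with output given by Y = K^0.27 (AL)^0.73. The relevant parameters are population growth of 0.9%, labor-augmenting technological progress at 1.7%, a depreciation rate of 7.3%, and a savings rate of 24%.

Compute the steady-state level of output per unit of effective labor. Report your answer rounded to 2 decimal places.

y* ≈ 1.39

Steady state requires s·f(k) = (n + g + δ)·k, i.e. s·k^α = (n + g + δ)·k.
Rearranging, k^(1−α) = s / (n + g + δ).
k^0.73 = 0.24 / (0.009 + 0.017 + 0.073) = 0.24 / 0.099 = 2.4242
k* = 2.4242^(1/0.73) ≈ 3.3636
y* = (k*)^α = 3.3636^0.27 ≈ 1.3875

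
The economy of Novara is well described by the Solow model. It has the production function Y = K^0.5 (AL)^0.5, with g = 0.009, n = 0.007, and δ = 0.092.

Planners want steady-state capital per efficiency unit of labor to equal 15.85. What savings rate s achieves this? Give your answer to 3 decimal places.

In steady state, investment equals break-even investment: s·k^α = (n + g + δ)·k.
So s / (n + g + δ) = (k*)^(1−α) = 15.85^0.5 = 3.9812.
Therefore s = 3.9812 × (n + g + δ) = 3.9812 × 0.108 = 0.4300.

s ≈ 0.430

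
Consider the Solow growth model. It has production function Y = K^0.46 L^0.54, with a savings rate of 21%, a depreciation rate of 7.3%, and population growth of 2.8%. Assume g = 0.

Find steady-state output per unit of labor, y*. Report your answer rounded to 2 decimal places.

y* = 1.87

At the steady state, Δk = 0, so s·k^α = (n + δ)·k.
Dividing both sides by k: k^(1−α) = s / (n + δ).
k^0.54 = 0.21 / (0.028 + 0.073) = 0.21 / 0.101 = 2.0792
k* = 2.0792^(1/0.54) ≈ 3.8788
y* = (k*)^α = 3.8788^0.46 ≈ 1.8655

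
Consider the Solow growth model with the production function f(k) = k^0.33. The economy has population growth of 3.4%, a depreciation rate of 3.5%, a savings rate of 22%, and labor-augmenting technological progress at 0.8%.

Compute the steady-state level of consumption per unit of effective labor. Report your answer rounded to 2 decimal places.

At the steady state, Δk = 0, so s·k^α = (n + g + δ)·k.
Rearranging, k^(1−α) = s / (n + g + δ).
k^0.67 = 0.22 / (0.034 + 0.008 + 0.035) = 0.22 / 0.077 = 2.8571
k* = 2.8571^(1/0.67) ≈ 4.7917
y* = (k*)^α = 4.7917^0.33 ≈ 1.6771
c* = (1 − s)·y* = (1 − 0.22) × 1.6771 ≈ 1.3081

c* ≈ 1.31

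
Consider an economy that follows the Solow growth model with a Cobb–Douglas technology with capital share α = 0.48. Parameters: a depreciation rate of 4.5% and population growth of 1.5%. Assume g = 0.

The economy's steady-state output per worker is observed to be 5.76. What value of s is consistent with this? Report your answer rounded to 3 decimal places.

s ≈ 0.400

Steady state requires s·f(k) = (n + δ)·k, i.e. s·k^α = (n + δ)·k.
Since y* = [s/(n + δ)]^(α/(1−α)), we have s/(n + δ) = (y*)^((1−α)/α) = 5.76^1.0833 = 6.6645.
Therefore s = 6.6645 × (n + δ) = 6.6645 × 0.060 = 0.3999.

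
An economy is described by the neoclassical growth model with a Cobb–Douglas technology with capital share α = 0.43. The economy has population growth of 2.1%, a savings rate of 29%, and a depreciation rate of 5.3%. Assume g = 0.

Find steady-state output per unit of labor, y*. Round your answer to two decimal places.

y* = 2.80

In steady state, investment equals break-even investment: s·k^α = (n + δ)·k.
Dividing both sides by k: k^(1−α) = s / (n + δ).
k^0.57 = 0.29 / (0.021 + 0.053) = 0.29 / 0.074 = 3.9189
k* = 3.9189^(1/0.57) ≈ 10.9809
y* = (k*)^α = 10.9809^0.43 ≈ 2.8020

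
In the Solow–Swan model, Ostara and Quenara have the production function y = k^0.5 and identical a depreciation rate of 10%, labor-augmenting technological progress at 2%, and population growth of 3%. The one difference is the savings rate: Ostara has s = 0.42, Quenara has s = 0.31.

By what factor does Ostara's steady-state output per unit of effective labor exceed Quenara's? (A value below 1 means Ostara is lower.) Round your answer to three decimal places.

ratio ≈ 1.355

Steady-state y* = [s/(n + g + δ)]^(α/(1−α)), so the ratio is [ (s_O/(n + g + δ)_O) / (s_Q/(n + g + δ)_Q) ]^1.
s_O/(n + g + δ)_O = 0.42/0.150 = 2.8000; s_Q/(n + g + δ)_Q = 0.31/0.150 = 2.0667.
Ratio = (2.8000/2.0667)^1 = 1.3548^1 ≈ 1.3548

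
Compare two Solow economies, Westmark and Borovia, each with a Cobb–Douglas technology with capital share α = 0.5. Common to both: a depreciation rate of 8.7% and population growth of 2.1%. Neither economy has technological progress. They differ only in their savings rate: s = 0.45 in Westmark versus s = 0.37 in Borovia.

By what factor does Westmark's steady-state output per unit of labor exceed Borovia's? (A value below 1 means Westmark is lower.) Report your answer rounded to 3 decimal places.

y*_W / y*_B ≈ 1.216

Steady-state y* = [s/(n + δ)]^(α/(1−α)), so the ratio is [ (s_W/(n + δ)_W) / (s_B/(n + δ)_B) ]^1.
s_W/(n + δ)_W = 0.45/0.108 = 4.1667; s_B/(n + δ)_B = 0.37/0.108 = 3.4259.
Ratio = (4.1667/3.4259)^1 = 1.2162^1 ≈ 1.2162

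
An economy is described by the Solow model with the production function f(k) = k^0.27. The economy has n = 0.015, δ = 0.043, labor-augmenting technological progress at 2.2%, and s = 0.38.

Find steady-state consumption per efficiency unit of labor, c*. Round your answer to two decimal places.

c* ≈ 1.10

In steady state, investment equals break-even investment: s·k^α = (n + g + δ)·k.
Dividing both sides by k: k^(1−α) = s / (n + g + δ).
k^0.73 = 0.38 / (0.015 + 0.022 + 0.043) = 0.38 / 0.080 = 4.7500
k* = 4.7500^(1/0.73) ≈ 8.4524
y* = (k*)^α = 8.4524^0.27 ≈ 1.7794
c* = (1 − s)·y* = (1 − 0.38) × 1.7794 ≈ 1.1032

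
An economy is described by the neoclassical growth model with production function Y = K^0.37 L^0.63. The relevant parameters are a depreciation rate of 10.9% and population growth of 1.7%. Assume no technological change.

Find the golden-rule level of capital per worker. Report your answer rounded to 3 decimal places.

k_gold ≈ 5.528

The golden rule sets f'(k) = n + δ, i.e. α·k^(α−1) = n + δ.
So k^(1−α) = α / (n + δ) = 0.37 / 0.126 = 2.9365.
k_gold = 2.9365^(1/0.63) ≈ 5.5282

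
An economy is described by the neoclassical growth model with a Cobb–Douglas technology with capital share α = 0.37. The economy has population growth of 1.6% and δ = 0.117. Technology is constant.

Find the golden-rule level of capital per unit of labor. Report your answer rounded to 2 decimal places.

The golden rule sets f'(k) = n + δ, i.e. α·k^(α−1) = n + δ.
So k^(1−α) = α / (n + δ) = 0.37 / 0.133 = 2.7820.
k_gold = 2.7820^(1/0.63) ≈ 5.0737

k_gold ≈ 5.07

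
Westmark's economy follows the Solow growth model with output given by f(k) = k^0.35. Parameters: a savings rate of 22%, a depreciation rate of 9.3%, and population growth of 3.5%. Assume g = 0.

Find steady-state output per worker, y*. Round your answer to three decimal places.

Steady state requires s·f(k) = (n + δ)·k, i.e. s·k^α = (n + δ)·k.
Rearranging, k^(1−α) = s / (n + δ).
k^0.65 = 0.22 / (0.035 + 0.093) = 0.22 / 0.128 = 1.7188
k* = 1.7188^(1/0.65) ≈ 2.3008
y* = (k*)^α = 2.3008^0.35 ≈ 1.3386

y* = 1.339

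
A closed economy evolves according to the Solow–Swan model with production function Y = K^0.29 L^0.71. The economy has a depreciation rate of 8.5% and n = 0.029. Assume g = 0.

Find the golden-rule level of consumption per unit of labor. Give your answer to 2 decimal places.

At the golden rule, f'(k) = n + δ, so α·k^(α−1) = n + δ and k_gold = (α/(n + δ))^(1/(1−α)).
k_gold = (0.29/0.114)^(1/0.71) = 2.5439^1.4085 ≈ 3.7252
c_gold = f(k_gold) − (n + δ)·k_gold = 1.4643 − 0.114×3.7252 ≈ 1.0396

c_gold ≈ 1.04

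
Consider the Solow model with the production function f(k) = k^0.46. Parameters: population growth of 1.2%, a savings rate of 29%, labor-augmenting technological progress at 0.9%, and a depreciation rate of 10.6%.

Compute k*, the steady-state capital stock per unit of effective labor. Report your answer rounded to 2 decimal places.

k* ≈ 4.61

In steady state, investment equals break-even investment: s·k^α = (n + g + δ)·k.
Rearranging, k^(1−α) = s / (n + g + δ).
k^0.54 = 0.29 / (0.012 + 0.009 + 0.106) = 0.29 / 0.127 = 2.2835
k* = 2.2835^(1/0.54) ≈ 4.6140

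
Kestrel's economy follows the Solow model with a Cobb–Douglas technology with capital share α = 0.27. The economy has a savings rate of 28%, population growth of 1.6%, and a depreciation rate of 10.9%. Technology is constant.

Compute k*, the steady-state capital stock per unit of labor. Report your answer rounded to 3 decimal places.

At the steady state, Δk = 0, so s·k^α = (n + δ)·k.
Dividing both sides by k: k^(1−α) = s / (n + δ).
k^0.73 = 0.28 / (0.016 + 0.109) = 0.28 / 0.125 = 2.2400
k* = 2.2400^(1/0.73) ≈ 3.0185

k* = 3.019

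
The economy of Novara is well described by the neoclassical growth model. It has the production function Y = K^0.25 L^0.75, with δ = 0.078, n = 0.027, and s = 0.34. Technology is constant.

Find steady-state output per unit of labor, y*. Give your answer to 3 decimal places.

At the steady state, Δk = 0, so s·k^α = (n + δ)·k.
Rearranging, k^(1−α) = s / (n + δ).
k^0.75 = 0.34 / (0.027 + 0.078) = 0.34 / 0.105 = 3.2381
k* = 3.2381^(1/0.75) ≈ 4.7906
y* = (k*)^α = 4.7906^0.25 ≈ 1.4794

y* = 1.479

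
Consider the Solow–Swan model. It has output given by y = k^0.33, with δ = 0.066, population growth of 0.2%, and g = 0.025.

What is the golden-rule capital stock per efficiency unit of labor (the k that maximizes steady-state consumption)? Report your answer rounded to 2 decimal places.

k_gold ≈ 6.62

The golden rule sets f'(k) = n + g + δ, i.e. α·k^(α−1) = n + g + δ.
So k^(1−α) = α / (n + g + δ) = 0.33 / 0.093 = 3.5484.
k_gold = 3.5484^(1/0.67) ≈ 6.6213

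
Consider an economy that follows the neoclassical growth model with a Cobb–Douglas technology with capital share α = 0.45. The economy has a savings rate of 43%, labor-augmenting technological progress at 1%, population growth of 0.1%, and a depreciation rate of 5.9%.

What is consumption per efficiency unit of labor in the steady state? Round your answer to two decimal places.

At the steady state, Δk = 0, so s·k^α = (n + g + δ)·k.
Dividing both sides by k: k^(1−α) = s / (n + g + δ).
k^0.55 = 0.43 / (0.001 + 0.010 + 0.059) = 0.43 / 0.070 = 6.1429
k* = 6.1429^(1/0.55) ≈ 27.1273
y* = (k*)^α = 27.1273^0.45 ≈ 4.4160
c* = (1 − s)·y* = (1 − 0.43) × 4.4160 ≈ 2.5171

c* ≈ 2.52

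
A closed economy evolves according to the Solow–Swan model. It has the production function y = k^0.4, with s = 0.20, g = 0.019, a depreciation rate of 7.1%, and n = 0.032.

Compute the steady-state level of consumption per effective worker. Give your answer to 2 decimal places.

c* = 1.11

In steady state, investment equals break-even investment: s·k^α = (n + g + δ)·k.
Dividing both sides by k: k^(1−α) = s / (n + g + δ).
k^0.6 = 0.20 / (0.032 + 0.019 + 0.071) = 0.20 / 0.122 = 1.6393
k* = 1.6393^(1/0.6) ≈ 2.2791
y* = (k*)^α = 2.2791^0.4 ≈ 1.3903
c* = (1 − s)·y* = (1 − 0.20) × 1.3903 ≈ 1.1122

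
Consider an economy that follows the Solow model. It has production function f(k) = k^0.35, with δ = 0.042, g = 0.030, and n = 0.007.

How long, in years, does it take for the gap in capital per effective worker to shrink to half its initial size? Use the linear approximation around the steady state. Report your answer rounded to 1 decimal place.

Near the steady state the convergence rate is λ = (1 − α)(n + g + δ).
λ = (1 − 0.35) × 0.079 = 0.65 × 0.079 = 0.05135
Half-life = ln 2 / λ = 0.6931 / 0.05135 ≈ 13.50 years

t_½ ≈ 13.5 years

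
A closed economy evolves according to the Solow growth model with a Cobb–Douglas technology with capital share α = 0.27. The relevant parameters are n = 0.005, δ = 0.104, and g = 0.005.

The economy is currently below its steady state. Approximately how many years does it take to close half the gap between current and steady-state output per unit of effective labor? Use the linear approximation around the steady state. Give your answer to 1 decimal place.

Near the steady state the convergence rate is λ = (1 − α)(n + g + δ).
λ = (1 − 0.27) × 0.114 = 0.73 × 0.114 = 0.08322
Half-life = ln 2 / λ = 0.6931 / 0.08322 ≈ 8.33 years

half-life ≈ 8.3 years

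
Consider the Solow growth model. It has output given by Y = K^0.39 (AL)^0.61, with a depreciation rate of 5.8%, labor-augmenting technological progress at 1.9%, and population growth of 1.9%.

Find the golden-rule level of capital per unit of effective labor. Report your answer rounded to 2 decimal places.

k_gold ≈ 9.95

The golden rule sets f'(k) = n + g + δ, i.e. α·k^(α−1) = n + g + δ.
So k^(1−α) = α / (n + g + δ) = 0.39 / 0.096 = 4.0625.
k_gold = 4.0625^(1/0.61) ≈ 9.9546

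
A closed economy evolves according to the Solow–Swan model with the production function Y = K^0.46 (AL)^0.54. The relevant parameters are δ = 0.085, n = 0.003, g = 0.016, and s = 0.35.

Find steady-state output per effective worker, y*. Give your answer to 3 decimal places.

Steady state requires s·f(k) = (n + g + δ)·k, i.e. s·k^α = (n + g + δ)·k.
Dividing both sides by k: k^(1−α) = s / (n + g + δ).
k^0.54 = 0.35 / (0.003 + 0.016 + 0.085) = 0.35 / 0.104 = 3.3654
k* = 3.3654^(1/0.54) ≈ 9.4622
y* = (k*)^α = 9.4622^0.46 ≈ 2.8116

y* ≈ 2.812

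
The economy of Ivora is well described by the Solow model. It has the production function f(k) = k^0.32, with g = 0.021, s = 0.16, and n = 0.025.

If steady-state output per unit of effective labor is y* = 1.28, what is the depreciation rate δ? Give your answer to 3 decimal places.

δ ≈ 0.049

In steady state, investment equals break-even investment: s·k^α = (n + g + δ)·k.
Since y* = [s/(n + g + δ)]^(α/(1−α)), we have s/(n + g + δ) = (y*)^((1−α)/α) = 1.28^2.125 = 1.6897.
Therefore n + g + δ = s / 1.6897 = 0.16 / 1.6897 = 0.0947, so δ = 0.0947 − 0.046 = 0.0487.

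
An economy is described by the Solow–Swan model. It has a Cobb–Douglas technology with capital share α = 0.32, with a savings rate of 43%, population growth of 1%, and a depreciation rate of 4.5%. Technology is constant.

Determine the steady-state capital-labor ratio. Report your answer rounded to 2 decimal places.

At the steady state, Δk = 0, so s·k^α = (n + δ)·k.
Dividing both sides by k: k^(1−α) = s / (n + δ).
k^0.68 = 0.43 / (0.010 + 0.045) = 0.43 / 0.055 = 7.8182
k* = 7.8182^(1/0.68) ≈ 20.5775

k* = 20.58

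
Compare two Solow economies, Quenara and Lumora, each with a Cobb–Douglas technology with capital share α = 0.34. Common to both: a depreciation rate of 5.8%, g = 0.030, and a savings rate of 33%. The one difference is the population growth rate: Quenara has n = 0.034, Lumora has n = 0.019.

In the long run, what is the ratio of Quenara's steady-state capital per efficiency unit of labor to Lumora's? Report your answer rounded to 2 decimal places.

ratio ≈ 0.82

Steady-state k* = [s/(n + g + δ)]^(1/(1−α)), so the ratio is [ (s_Q/(n + g + δ)_Q) / (s_L/(n + g + δ)_L) ]^1.5152.
s_Q/(n + g + δ)_Q = 0.33/0.122 = 2.7049; s_L/(n + g + δ)_L = 0.33/0.107 = 3.0841.
Ratio = (2.7049/3.0841)^1.5152 = 0.8770^1.5152 ≈ 0.8197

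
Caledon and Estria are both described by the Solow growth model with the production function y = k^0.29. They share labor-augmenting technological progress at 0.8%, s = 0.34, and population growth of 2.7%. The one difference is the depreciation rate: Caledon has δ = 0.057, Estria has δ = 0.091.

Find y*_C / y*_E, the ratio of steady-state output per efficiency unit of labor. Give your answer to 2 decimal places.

ratio ≈ 1.14

Steady-state y* = [s/(n + g + δ)]^(α/(1−α)), so the ratio is [ (s_C/(n + g + δ)_C) / (s_E/(n + g + δ)_E) ]^0.4085.
s_C/(n + g + δ)_C = 0.34/0.092 = 3.6957; s_E/(n + g + δ)_E = 0.34/0.126 = 2.6984.
Ratio = (3.6957/2.6984)^0.4085 = 1.3696^0.4085 ≈ 1.1371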